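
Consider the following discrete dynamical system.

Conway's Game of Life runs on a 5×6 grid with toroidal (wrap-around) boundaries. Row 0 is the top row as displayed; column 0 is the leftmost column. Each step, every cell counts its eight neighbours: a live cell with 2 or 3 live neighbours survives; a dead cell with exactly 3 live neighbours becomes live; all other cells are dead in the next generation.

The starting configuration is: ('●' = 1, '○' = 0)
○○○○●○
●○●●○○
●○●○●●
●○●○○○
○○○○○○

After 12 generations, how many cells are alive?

0) ○○○○●○
●○●●○○
●○●○●●
●○●○○○
○○○○○○
1) ○○○●○○
●○●○○○
●○●○●○
●○○●○○
○○○○○○
2) ○○○○○○
○○●○○●
●○●○○○
○●○●○●
○○○○○○
3) ○○○○○○
○●○○○○
●○●●●●
●●●○○○
○○○○○○
4) ○○○○○○
●●●●●●
○○○●●●
●○●○●○
○●○○○○
5) ○○○●●●
●●●○○○
○○○○○○
●●●○●○
○●○○○○
6) ○○○●●●
●●●●●●
○○○●○●
●●●○○○
○●○○○○
7) ○○○○○○
○●○○○○
○○○○○○
●●●○○○
○●○●●●
8) ●○●○●○
○○○○○○
●○●○○○
●●●●●●
○●○●●●
9) ●●●○●○
○○○●○●
●○●○●○
○○○○○○
○○○○○○
10) ●●●●●●
○○○○○○
○○○●●●
○○○○○○
○●○○○○
11) ●●●●●●
○●○○○○
○○○○●○
○○○○●○
○●○●●●
12) ○○○○○○
○●○○○○
○○○○○○
○○○○○○
○●○○○○

2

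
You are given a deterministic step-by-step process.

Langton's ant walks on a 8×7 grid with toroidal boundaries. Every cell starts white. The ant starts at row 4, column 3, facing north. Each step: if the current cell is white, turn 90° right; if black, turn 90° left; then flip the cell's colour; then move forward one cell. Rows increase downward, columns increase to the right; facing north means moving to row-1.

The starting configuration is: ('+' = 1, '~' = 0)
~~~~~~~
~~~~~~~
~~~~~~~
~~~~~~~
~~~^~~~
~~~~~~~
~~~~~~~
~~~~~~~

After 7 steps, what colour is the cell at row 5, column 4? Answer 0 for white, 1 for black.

t=0: ~~~~~~~
~~~~~~~
~~~~~~~
~~~~~~~
~~~^~~~
~~~~~~~
~~~~~~~
~~~~~~~
t=1: ~~~~~~~
~~~~~~~
~~~~~~~
~~~~~~~
~~~+>~~
~~~~~~~
~~~~~~~
~~~~~~~
t=2: ~~~~~~~
~~~~~~~
~~~~~~~
~~~~~~~
~~~++~~
~~~~v~~
~~~~~~~
~~~~~~~
t=3: ~~~~~~~
~~~~~~~
~~~~~~~
~~~~~~~
~~~++~~
~~~<+~~
~~~~~~~
~~~~~~~
t=4: ~~~~~~~
~~~~~~~
~~~~~~~
~~~~~~~
~~~^+~~
~~~++~~
~~~~~~~
~~~~~~~
t=5: ~~~~~~~
~~~~~~~
~~~~~~~
~~~~~~~
~~<~+~~
~~~++~~
~~~~~~~
~~~~~~~
t=6: ~~~~~~~
~~~~~~~
~~~~~~~
~~^~~~~
~~+~+~~
~~~++~~
~~~~~~~
~~~~~~~
t=7: ~~~~~~~
~~~~~~~
~~~~~~~
~~+>~~~
~~+~+~~
~~~++~~
~~~~~~~
~~~~~~~

1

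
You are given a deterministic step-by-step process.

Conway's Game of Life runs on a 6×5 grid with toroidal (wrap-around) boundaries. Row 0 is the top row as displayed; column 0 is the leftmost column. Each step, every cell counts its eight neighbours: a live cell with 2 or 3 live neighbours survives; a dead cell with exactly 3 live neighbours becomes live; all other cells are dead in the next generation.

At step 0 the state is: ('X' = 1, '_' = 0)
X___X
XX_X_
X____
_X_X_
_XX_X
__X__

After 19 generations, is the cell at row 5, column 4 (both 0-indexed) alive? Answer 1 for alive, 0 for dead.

0

gen 0: X___X
XX_X_
X____
_X_X_
_XX_X
__X__
gen 1: X_XXX
_X___
X____
_X_XX
XX___
__X_X
gen 2: X_X_X
_XXX_
XXX_X
_XX_X
_X___
__X__
gen 3: X___X
_____
____X
____X
XX_X_
X_XX_
gen 4: XX_XX
X___X
_____
___XX
XX_X_
__XX_
gen 5: _X___
_X_X_
X__X_
X_XXX
XX___
_____
gen 6: __X__
XX__X
X____
__XX_
XXXX_
XX___
gen 7: __X_X
XX__X
X_XX_
X__X_
X__X_
X__XX
gen 8: __X__
_____
__XX_
X__X_
XXXX_
XXX__
gen 9: __X__
__XX_
__XXX
X____
___X_
X___X
gen 10: _XX_X
_X__X
_XX_X
__X__
X____
___XX
gen 11: _XX_X
____X
_XX__
X_XX_
___XX
_XXXX
gen 12: _X__X
_____
XXX_X
X____
_____
_X___
gen 13: X____
__XXX
XX__X
X___X
_____
X____
gen 14: XX_X_
__XX_
_XX__
_X__X
X___X
_____
gen 15: _X_XX
X__XX
XX___
_XXXX
X___X
_X___
gen 16: _X_X_
___X_
_____
__XX_
____X
_XXX_
gen 17: _X_XX
__X__
__XX_
___X_
_X__X
XX_XX
gen 18: _X___
_X__X
__XX_
___XX
_X___
_X___
gen 19: _XX__
XX_X_
X_X__
___XX
X_X__
XXX__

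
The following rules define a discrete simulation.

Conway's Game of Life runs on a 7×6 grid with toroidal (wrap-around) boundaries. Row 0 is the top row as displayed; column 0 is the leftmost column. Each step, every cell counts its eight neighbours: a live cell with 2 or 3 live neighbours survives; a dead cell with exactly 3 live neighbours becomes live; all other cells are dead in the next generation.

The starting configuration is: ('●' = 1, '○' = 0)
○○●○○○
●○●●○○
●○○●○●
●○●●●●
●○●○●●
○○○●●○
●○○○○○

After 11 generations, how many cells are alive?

16

step 0: ○○●○○○
●○●●○○
●○○●○●
●○●●●●
●○●○●●
○○○●●○
●○○○○○
step 1: ○○●●○○
●○●●●●
○○○○○○
○○●○○○
●○●○○○
●●○●●○
○○○●○○
step 2: ○●○○○●
○●●○●●
○●●○●●
○●○○○○
●○●○○●
●●○●●●
○●○○○○
step 3: ○●○○●●
○○○○○○
○○○○●●
○○○●●○
○○●●○○
○○○●●○
○●○○○○
step 4: ●○○○○○
●○○○○○
○○○●●●
○○●○○●
○○●○○○
○○○●●○
●○●●○●
step 5: ●○○○○○
●○○○●○
●○○●●●
○○●○○●
○○●○●○
○●○○●●
●●●●○●
step 6: ○○●●●○
●●○●●○
●●○●○○
●●●○○○
●●●○●○
○○○○○○
○○●●○○
step 7: ○○○○○●
●○○○○○
○○○●●○
○○○○○○
●○●●○●
○○○○○○
○○●○●○
step 8: ○○○○○●
○○○○●●
○○○○○○
○○●○○●
○○○○○○
○●●○●●
○○○○○○
step 9: ○○○○●●
○○○○●●
○○○○●●
○○○○○○
●●●●●●
○○○○○○
●○○○●●
step 10: ○○○●○○
●○○●○○
○○○○●●
○●●○○○
●●●●●●
○○●○○○
●○○○●○
step 11: ○○○●●●
○○○●○●
●●●●●●
○○○○○○
●○○○●●
○○●○○○
○○○●○○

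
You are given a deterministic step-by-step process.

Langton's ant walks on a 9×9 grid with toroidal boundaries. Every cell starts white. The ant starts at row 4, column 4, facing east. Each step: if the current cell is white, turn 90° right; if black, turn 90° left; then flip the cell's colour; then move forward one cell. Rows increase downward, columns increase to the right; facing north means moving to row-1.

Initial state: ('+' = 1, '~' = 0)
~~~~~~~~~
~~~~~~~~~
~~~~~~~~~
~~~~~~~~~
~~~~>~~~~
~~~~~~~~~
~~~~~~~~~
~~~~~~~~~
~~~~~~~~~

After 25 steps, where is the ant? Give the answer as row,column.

k=0  ~~~~~~~~~
~~~~~~~~~
~~~~~~~~~
~~~~~~~~~
~~~~>~~~~
~~~~~~~~~
~~~~~~~~~
~~~~~~~~~
~~~~~~~~~
k=1  ~~~~~~~~~
~~~~~~~~~
~~~~~~~~~
~~~~~~~~~
~~~~+~~~~
~~~~v~~~~
~~~~~~~~~
~~~~~~~~~
~~~~~~~~~
k=2  ~~~~~~~~~
~~~~~~~~~
~~~~~~~~~
~~~~~~~~~
~~~~+~~~~
~~~<+~~~~
~~~~~~~~~
~~~~~~~~~
~~~~~~~~~
k=3  ~~~~~~~~~
~~~~~~~~~
~~~~~~~~~
~~~~~~~~~
~~~^+~~~~
~~~++~~~~
~~~~~~~~~
~~~~~~~~~
~~~~~~~~~
k=4  ~~~~~~~~~
~~~~~~~~~
~~~~~~~~~
~~~~~~~~~
~~~+>~~~~
~~~++~~~~
~~~~~~~~~
~~~~~~~~~
~~~~~~~~~
k=5  ~~~~~~~~~
~~~~~~~~~
~~~~~~~~~
~~~~^~~~~
~~~+~~~~~
~~~++~~~~
~~~~~~~~~
~~~~~~~~~
~~~~~~~~~
k=6  ~~~~~~~~~
~~~~~~~~~
~~~~~~~~~
~~~~+>~~~
~~~+~~~~~
~~~++~~~~
~~~~~~~~~
~~~~~~~~~
~~~~~~~~~
k=7  ~~~~~~~~~
~~~~~~~~~
~~~~~~~~~
~~~~++~~~
~~~+~v~~~
~~~++~~~~
~~~~~~~~~
~~~~~~~~~
~~~~~~~~~
k=8  ~~~~~~~~~
~~~~~~~~~
~~~~~~~~~
~~~~++~~~
~~~+<+~~~
~~~++~~~~
~~~~~~~~~
~~~~~~~~~
~~~~~~~~~
k=9  ~~~~~~~~~
~~~~~~~~~
~~~~~~~~~
~~~~^+~~~
~~~+++~~~
~~~++~~~~
~~~~~~~~~
~~~~~~~~~
~~~~~~~~~
k=10  ~~~~~~~~~
~~~~~~~~~
~~~~~~~~~
~~~<~+~~~
~~~+++~~~
~~~++~~~~
~~~~~~~~~
~~~~~~~~~
~~~~~~~~~
k=11  ~~~~~~~~~
~~~~~~~~~
~~~^~~~~~
~~~+~+~~~
~~~+++~~~
~~~++~~~~
~~~~~~~~~
~~~~~~~~~
~~~~~~~~~
k=12  ~~~~~~~~~
~~~~~~~~~
~~~+>~~~~
~~~+~+~~~
~~~+++~~~
~~~++~~~~
~~~~~~~~~
~~~~~~~~~
~~~~~~~~~
k=13  ~~~~~~~~~
~~~~~~~~~
~~~++~~~~
~~~+v+~~~
~~~+++~~~
~~~++~~~~
~~~~~~~~~
~~~~~~~~~
~~~~~~~~~
k=14  ~~~~~~~~~
~~~~~~~~~
~~~++~~~~
~~~<++~~~
~~~+++~~~
~~~++~~~~
~~~~~~~~~
~~~~~~~~~
~~~~~~~~~
k=15  ~~~~~~~~~
~~~~~~~~~
~~~++~~~~
~~~~++~~~
~~~v++~~~
~~~++~~~~
~~~~~~~~~
~~~~~~~~~
~~~~~~~~~
k=16  ~~~~~~~~~
~~~~~~~~~
~~~++~~~~
~~~~++~~~
~~~~>+~~~
~~~++~~~~
~~~~~~~~~
~~~~~~~~~
~~~~~~~~~
k=17  ~~~~~~~~~
~~~~~~~~~
~~~++~~~~
~~~~^+~~~
~~~~~+~~~
~~~++~~~~
~~~~~~~~~
~~~~~~~~~
~~~~~~~~~
k=18  ~~~~~~~~~
~~~~~~~~~
~~~++~~~~
~~~<~+~~~
~~~~~+~~~
~~~++~~~~
~~~~~~~~~
~~~~~~~~~
~~~~~~~~~
k=19  ~~~~~~~~~
~~~~~~~~~
~~~^+~~~~
~~~+~+~~~
~~~~~+~~~
~~~++~~~~
~~~~~~~~~
~~~~~~~~~
~~~~~~~~~
k=20  ~~~~~~~~~
~~~~~~~~~
~~<~+~~~~
~~~+~+~~~
~~~~~+~~~
~~~++~~~~
~~~~~~~~~
~~~~~~~~~
~~~~~~~~~
k=21  ~~~~~~~~~
~~^~~~~~~
~~+~+~~~~
~~~+~+~~~
~~~~~+~~~
~~~++~~~~
~~~~~~~~~
~~~~~~~~~
~~~~~~~~~
k=22  ~~~~~~~~~
~~+>~~~~~
~~+~+~~~~
~~~+~+~~~
~~~~~+~~~
~~~++~~~~
~~~~~~~~~
~~~~~~~~~
~~~~~~~~~
k=23  ~~~~~~~~~
~~++~~~~~
~~+v+~~~~
~~~+~+~~~
~~~~~+~~~
~~~++~~~~
~~~~~~~~~
~~~~~~~~~
~~~~~~~~~
k=24  ~~~~~~~~~
~~++~~~~~
~~<++~~~~
~~~+~+~~~
~~~~~+~~~
~~~++~~~~
~~~~~~~~~
~~~~~~~~~
~~~~~~~~~
k=25  ~~~~~~~~~
~~++~~~~~
~~~++~~~~
~~v+~+~~~
~~~~~+~~~
~~~++~~~~
~~~~~~~~~
~~~~~~~~~
~~~~~~~~~

3,2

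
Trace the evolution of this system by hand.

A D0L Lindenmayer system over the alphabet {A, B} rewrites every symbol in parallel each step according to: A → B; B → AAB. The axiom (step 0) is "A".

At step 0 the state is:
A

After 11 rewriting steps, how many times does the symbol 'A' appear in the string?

682

0) A
1) B
2) AAB
3) BBAAB
4) AABAABBBAAB
5) BBAABBBAABAABAABBBAAB
6) AABAABBBAABAABAABBBAABBBAABBBAABAABAABBBAAB
7) BBAABBBAABAABAABBBAABBBAABBBAABAABAABBBAABAABAABBBAABAABAABBBAABBBAABBBAABAABAABBBAAB
8) AABAABBBAABAABAABBBAABBBAABBBAABAABAABBBAABAABAABBBAABAABA…BAABAABAABBBAABAABAABBBAABAABAABBBAABBBAABBBAABAABAABBBAAB  (len 171)
9) BBAABBBAABAABAABBBAABBBAABBBAABAABAABBBAABAABAABBBAABAABAA…BAABAABAABBBAABAABAABBBAABAABAABBBAABBBAABBBAABAABAABBBAAB  (len 341)
10) AABAABBBAABAABAABBBAABBBAABBBAABAABAABBBAABAABAABBBAABAABA…BAABAABAABBBAABAABAABBBAABAABAABBBAABBBAABBBAABAABAABBBAAB  (len 683)
11) BBAABBBAABAABAABBBAABBBAABBBAABAABAABBBAABAABAABBBAABAABAA…BAABAABAABBBAABAABAABBBAABAABAABBBAABBBAABBBAABAABAABBBAAB  (len 1365)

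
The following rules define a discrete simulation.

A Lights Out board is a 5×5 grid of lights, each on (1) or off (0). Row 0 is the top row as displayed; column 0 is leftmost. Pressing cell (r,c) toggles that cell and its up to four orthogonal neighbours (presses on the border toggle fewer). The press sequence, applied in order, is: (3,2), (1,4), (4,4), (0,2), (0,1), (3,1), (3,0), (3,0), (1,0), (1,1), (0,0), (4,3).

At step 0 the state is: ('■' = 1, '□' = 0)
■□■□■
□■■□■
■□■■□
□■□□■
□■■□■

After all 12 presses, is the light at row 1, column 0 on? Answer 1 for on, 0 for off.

step 0: ■□■□■
□■■□■
■□■■□
□■□□■
□■■□■
step 1: ■□■□■
□■■□■
■□□■□
□□■■■
□■□□■
step 2: ■□■□□
□■■■□
■□□■■
□□■■■
□■□□■
step 3: ■□■□□
□■■■□
■□□■■
□□■■□
□■□■□
step 4: ■■□■□
□■□■□
■□□■■
□□■■□
□■□■□
step 5: □□■■□
□□□■□
■□□■■
□□■■□
□■□■□
step 6: □□■■□
□□□■□
■■□■■
■■□■□
□□□■□
step 7: □□■■□
□□□■□
□■□■■
□□□■□
■□□■□
step 8: □□■■□
□□□■□
■■□■■
■■□■□
□□□■□
step 9: ■□■■□
■■□■□
□■□■■
■■□■□
□□□■□
step 10: ■■■■□
□□■■□
□□□■■
■■□■□
□□□■□
step 11: □□■■□
■□■■□
□□□■■
■■□■□
□□□■□
step 12: □□■■□
■□■■□
□□□■■
■■□□□
□□■□■

1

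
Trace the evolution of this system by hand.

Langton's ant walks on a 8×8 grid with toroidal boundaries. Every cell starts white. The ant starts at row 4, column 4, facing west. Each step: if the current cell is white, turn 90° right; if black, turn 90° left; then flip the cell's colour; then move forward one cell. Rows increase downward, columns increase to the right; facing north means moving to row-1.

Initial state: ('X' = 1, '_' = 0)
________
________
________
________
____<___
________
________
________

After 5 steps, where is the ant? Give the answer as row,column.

5,4

[0] ________
________
________
________
____<___
________
________
________
[1] ________
________
________
____^___
____X___
________
________
________
[2] ________
________
________
____X>__
____X___
________
________
________
[3] ________
________
________
____XX__
____Xv__
________
________
________
[4] ________
________
________
____XX__
____<X__
________
________
________
[5] ________
________
________
____XX__
_____X__
____v___
________
________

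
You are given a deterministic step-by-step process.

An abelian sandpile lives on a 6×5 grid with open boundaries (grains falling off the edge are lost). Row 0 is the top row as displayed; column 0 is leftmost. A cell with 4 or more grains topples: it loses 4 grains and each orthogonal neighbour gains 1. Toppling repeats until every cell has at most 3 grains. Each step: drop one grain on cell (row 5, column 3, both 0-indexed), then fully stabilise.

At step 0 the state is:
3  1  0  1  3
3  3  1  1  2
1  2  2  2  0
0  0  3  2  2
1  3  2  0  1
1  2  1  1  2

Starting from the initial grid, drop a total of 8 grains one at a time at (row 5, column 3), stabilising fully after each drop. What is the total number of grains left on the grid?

50

0) 3  1  0  1  3
3  3  1  1  2
1  2  2  2  0
0  0  3  2  2
1  3  2  0  1
1  2  1  1  2
1) 3  1  0  1  3
3  3  1  1  2
1  2  2  2  0
0  0  3  2  2
1  3  2  0  1
1  2  1  2  2
2) 3  1  0  1  3
3  3  1  1  2
1  2  2  2  0
0  0  3  2  2
1  3  2  0  1
1  2  1  3  2
3) 3  1  0  1  3
3  3  1  1  2
1  2  2  2  0
0  0  3  2  2
1  3  2  1  1
1  2  2  0  3
4) 3  1  0  1  3
3  3  1  1  2
1  2  2  2  0
0  0  3  2  2
1  3  2  1  1
1  2  2  1  3
5) 3  1  0  1  3
3  3  1  1  2
1  2  2  2  0
0  0  3  2  2
1  3  2  1  1
1  2  2  2  3
6) 3  1  0  1  3
3  3  1  1  2
1  2  2  2  0
0  0  3  2  2
1  3  2  1  1
1  2  2  3  3
7) 3  1  0  1  3
3  3  1  1  2
1  2  2  2  0
0  0  3  2  2
1  3  2  2  2
1  2  3  1  0
8) 3  1  0  1  3
3  3  1  1  2
1  2  2  2  0
0  0  3  2  2
1  3  2  2  2
1  2  3  2  0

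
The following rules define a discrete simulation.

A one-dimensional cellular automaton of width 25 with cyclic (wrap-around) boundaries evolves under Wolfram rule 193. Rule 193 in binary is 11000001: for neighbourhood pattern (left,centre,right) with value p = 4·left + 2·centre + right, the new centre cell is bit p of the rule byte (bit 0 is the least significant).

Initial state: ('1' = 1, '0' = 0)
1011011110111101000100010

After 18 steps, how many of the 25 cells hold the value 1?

gen 0: 1011011110111101000100010
gen 1: 0001001110011100010001000
gen 2: 1100000110001101000100011
gen 3: 1101110010100100010001001
gen 4: 1100110000000001000100000
gen 5: 0100010111111100010001110
gen 6: 0001000011111101000100110
gen 7: 1100011001111100010000010
gen 8: 0101001000111101000111000
gen 9: 0000000010011100010011011
gen 10: 0111111000001101000001001
gen 11: 0011111011100100011100000
gen 12: 1001111001100001001101111
gen 13: 1000111000101100000100111
gen 14: 1010011010000101110000011
gen 15: 1000001000110000110111001
gen 16: 1011100010010110010011000
gen 17: 0001101000000010000001010
gen 18: 1100100011111000111100000

12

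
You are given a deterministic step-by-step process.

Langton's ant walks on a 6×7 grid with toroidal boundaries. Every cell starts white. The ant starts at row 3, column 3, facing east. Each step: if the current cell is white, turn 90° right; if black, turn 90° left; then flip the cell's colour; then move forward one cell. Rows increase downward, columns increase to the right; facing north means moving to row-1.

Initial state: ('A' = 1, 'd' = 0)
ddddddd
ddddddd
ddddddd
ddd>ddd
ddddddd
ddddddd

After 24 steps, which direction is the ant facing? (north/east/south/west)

west

[0] ddddddd
ddddddd
ddddddd
ddd>ddd
ddddddd
ddddddd
[1] ddddddd
ddddddd
ddddddd
dddAddd
dddvddd
ddddddd
[2] ddddddd
ddddddd
ddddddd
dddAddd
dd<Addd
ddddddd
[3] ddddddd
ddddddd
ddddddd
dd^Addd
ddAAddd
ddddddd
[4] ddddddd
ddddddd
ddddddd
ddA>ddd
ddAAddd
ddddddd
[5] ddddddd
ddddddd
ddd^ddd
ddAdddd
ddAAddd
ddddddd
[6] ddddddd
ddddddd
dddA>dd
ddAdddd
ddAAddd
ddddddd
[7] ddddddd
ddddddd
dddAAdd
ddAdvdd
ddAAddd
ddddddd
[8] ddddddd
ddddddd
dddAAdd
ddA<Add
ddAAddd
ddddddd
[9] ddddddd
ddddddd
ddd^Add
ddAAAdd
ddAAddd
ddddddd
[10] ddddddd
ddddddd
dd<dAdd
ddAAAdd
ddAAddd
ddddddd
[11] ddddddd
dd^dddd
ddAdAdd
ddAAAdd
ddAAddd
ddddddd
[12] ddddddd
ddA>ddd
ddAdAdd
ddAAAdd
ddAAddd
ddddddd
[13] ddddddd
ddAAddd
ddAvAdd
ddAAAdd
ddAAddd
ddddddd
[14] ddddddd
ddAAddd
dd<AAdd
ddAAAdd
ddAAddd
ddddddd
[15] ddddddd
ddAAddd
dddAAdd
ddvAAdd
ddAAddd
ddddddd
[16] ddddddd
ddAAddd
dddAAdd
ddd>Add
ddAAddd
ddddddd
[17] ddddddd
ddAAddd
ddd^Add
ddddAdd
ddAAddd
ddddddd
[18] ddddddd
ddAAddd
dd<dAdd
ddddAdd
ddAAddd
ddddddd
[19] ddddddd
dd^Addd
ddAdAdd
ddddAdd
ddAAddd
ddddddd
[20] ddddddd
d<dAddd
ddAdAdd
ddddAdd
ddAAddd
ddddddd
[21] d^ddddd
dAdAddd
ddAdAdd
ddddAdd
ddAAddd
ddddddd
[22] dA>dddd
dAdAddd
ddAdAdd
ddddAdd
ddAAddd
ddddddd
[23] dAAdddd
dAvAddd
ddAdAdd
ddddAdd
ddAAddd
ddddddd
[24] dAAdddd
d<AAddd
ddAdAdd
ddddAdd
ddAAddd
ddddddd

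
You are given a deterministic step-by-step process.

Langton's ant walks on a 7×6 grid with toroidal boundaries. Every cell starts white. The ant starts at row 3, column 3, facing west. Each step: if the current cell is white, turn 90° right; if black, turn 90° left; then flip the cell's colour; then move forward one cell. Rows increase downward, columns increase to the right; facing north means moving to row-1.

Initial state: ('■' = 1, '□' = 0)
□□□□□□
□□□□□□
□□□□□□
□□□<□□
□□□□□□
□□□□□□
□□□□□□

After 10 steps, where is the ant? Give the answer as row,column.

4,4

gen 0: □□□□□□
□□□□□□
□□□□□□
□□□<□□
□□□□□□
□□□□□□
□□□□□□
gen 1: □□□□□□
□□□□□□
□□□^□□
□□□■□□
□□□□□□
□□□□□□
□□□□□□
gen 2: □□□□□□
□□□□□□
□□□■>□
□□□■□□
□□□□□□
□□□□□□
□□□□□□
gen 3: □□□□□□
□□□□□□
□□□■■□
□□□■v□
□□□□□□
□□□□□□
□□□□□□
gen 4: □□□□□□
□□□□□□
□□□■■□
□□□<■□
□□□□□□
□□□□□□
□□□□□□
gen 5: □□□□□□
□□□□□□
□□□■■□
□□□□■□
□□□v□□
□□□□□□
□□□□□□
gen 6: □□□□□□
□□□□□□
□□□■■□
□□□□■□
□□<■□□
□□□□□□
□□□□□□
gen 7: □□□□□□
□□□□□□
□□□■■□
□□^□■□
□□■■□□
□□□□□□
□□□□□□
gen 8: □□□□□□
□□□□□□
□□□■■□
□□■>■□
□□■■□□
□□□□□□
□□□□□□
gen 9: □□□□□□
□□□□□□
□□□■■□
□□■■■□
□□■v□□
□□□□□□
□□□□□□
gen 10: □□□□□□
□□□□□□
□□□■■□
□□■■■□
□□■□>□
□□□□□□
□□□□□□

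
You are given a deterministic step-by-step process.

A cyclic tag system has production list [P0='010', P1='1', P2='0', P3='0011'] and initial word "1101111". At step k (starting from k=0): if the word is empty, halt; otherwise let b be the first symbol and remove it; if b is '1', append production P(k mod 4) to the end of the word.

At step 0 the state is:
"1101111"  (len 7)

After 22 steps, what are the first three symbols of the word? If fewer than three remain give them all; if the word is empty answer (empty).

[0] "1101111"  (len 7)
[1] "101111010"  (len 9)
[2] "011110101"  (len 9)
[3] "11110101"  (len 8)
[4] "11101010011"  (len 11)
[5] "1101010011010"  (len 13)
[6] "1010100110101"  (len 13)
[7] "0101001101010"  (len 13)
[8] "101001101010"  (len 12)
[9] "01001101010010"  (len 14)
[10] "1001101010010"  (len 13)
[11] "0011010100100"  (len 13)
[12] "011010100100"  (len 12)
[13] "11010100100"  (len 11)
[14] "10101001001"  (len 11)
[15] "01010010010"  (len 11)
[16] "1010010010"  (len 10)
[17] "010010010010"  (len 12)
[18] "10010010010"  (len 11)
[19] "00100100100"  (len 11)
[20] "0100100100"  (len 10)
[21] "100100100"  (len 9)
[22] "001001001"  (len 9)

001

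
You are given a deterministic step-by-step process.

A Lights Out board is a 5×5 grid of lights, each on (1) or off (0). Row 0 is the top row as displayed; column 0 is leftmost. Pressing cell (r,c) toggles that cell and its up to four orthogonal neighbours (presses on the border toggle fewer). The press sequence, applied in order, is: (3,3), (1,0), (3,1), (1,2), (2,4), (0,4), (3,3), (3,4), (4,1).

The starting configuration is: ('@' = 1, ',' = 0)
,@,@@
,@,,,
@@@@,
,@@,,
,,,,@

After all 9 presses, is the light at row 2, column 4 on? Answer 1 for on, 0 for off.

0) ,@,@@
,@,,,
@@@@,
,@@,,
,,,,@
1) ,@,@@
,@,,,
@@@,,
,@,@@
,,,@@
2) @@,@@
@,,,,
,@@,,
,@,@@
,,,@@
3) @@,@@
@,,,,
,,@,,
@,@@@
,@,@@
4) @@@@@
@@@@,
,,,,,
@,@@@
,@,@@
5) @@@@@
@@@@@
,,,@@
@,@@,
,@,@@
6) @@@,,
@@@@,
,,,@@
@,@@,
,@,@@
7) @@@,,
@@@@,
,,,,@
@,,,@
,@,,@
8) @@@,,
@@@@,
,,,,,
@,,@,
,@,,,
9) @@@,,
@@@@,
,,,,,
@@,@,
@,@,,

0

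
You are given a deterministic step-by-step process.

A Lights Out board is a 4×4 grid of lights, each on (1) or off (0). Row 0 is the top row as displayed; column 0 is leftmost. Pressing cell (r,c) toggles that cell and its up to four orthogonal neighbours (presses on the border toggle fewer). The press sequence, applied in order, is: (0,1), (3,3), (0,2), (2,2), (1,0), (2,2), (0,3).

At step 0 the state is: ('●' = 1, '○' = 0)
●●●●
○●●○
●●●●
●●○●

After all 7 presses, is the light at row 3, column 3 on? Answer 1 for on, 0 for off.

[0] ●●●●
○●●○
●●●●
●●○●
[1] ○○○●
○○●○
●●●●
●●○●
[2] ○○○●
○○●○
●●●○
●●●○
[3] ○●●○
○○○○
●●●○
●●●○
[4] ○●●○
○○●○
●○○●
●●○○
[5] ●●●○
●●●○
○○○●
●●○○
[6] ●●●○
●●○○
○●●○
●●●○
[7] ●●○●
●●○●
○●●○
●●●○

0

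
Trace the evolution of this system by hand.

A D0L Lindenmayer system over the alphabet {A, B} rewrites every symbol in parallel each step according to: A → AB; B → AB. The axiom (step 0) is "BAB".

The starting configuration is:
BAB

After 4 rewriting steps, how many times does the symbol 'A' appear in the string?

24

0) BAB
1) ABABAB
2) ABABABABABAB
3) ABABABABABABABABABABABAB
4) ABABABABABABABABABABABABABABABABABABABABABABABAB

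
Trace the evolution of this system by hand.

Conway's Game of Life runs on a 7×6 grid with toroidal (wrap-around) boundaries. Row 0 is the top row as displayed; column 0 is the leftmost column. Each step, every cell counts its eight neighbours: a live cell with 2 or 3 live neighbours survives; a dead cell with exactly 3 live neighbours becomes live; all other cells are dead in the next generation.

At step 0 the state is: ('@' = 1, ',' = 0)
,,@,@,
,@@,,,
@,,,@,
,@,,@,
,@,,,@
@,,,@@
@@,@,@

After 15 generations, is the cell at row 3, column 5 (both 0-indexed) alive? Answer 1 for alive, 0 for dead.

1

[0] ,,@,@,
,@@,,,
@,,,@,
,@,,@,
,@,,,@
@,,,@@
@@,@,@
[1] ,,,,@@
,@@,,@
@,@@,@
,@,,@,
,@,,,,
,,@,,,
,@@@,,
[2] ,,,,@@
,@@,,,
,,,@,@
,@,@@@
,@@,,,
,,,@,,
,@@@@,
[3] @,,,@@
@,@@,@
,@,@,@
,@,@,@
@@,,,,
,,,,@,
,,@,,@
[4] ,,@,,,
,,@@,,
,@,@,@
,@,,,@
@@@,@@
@@,,,@
@,,@,,
[5] ,@@,,,
,@,@@,
,@,@,,
,,,@,,
,,@,@,
,,,@,,
@,@,,@
[6] ,,,,@@
@@,@@,
,,,@,,
,,,@@,
,,@,@,
,@@@@@
@,@@,,
[7] ,,,,,,
@,@@,,
,,,,,@
,,@,@,
,@,,,,
@,,,,@
@,,,,,
[8] ,@,,,,
,,,,,,
,@@,@@
,,,,,,
@@,,,@
@@,,,@
@,,,,@
[9] @,,,,,
@@@,,,
,,,,,,
,,@,@,
,@,,,@
,,,,@,
,,,,,@
[10] @,,,,@
@@,,,,
,,@@,,
,,,,,,
,,,@@@
@,,,@@
,,,,,@
[11] ,@,,,@
@@@,,@
,@@,,,
,,@,,,
@,,@,,
@,,@,,
,,,,,,
[12] ,@@,,@
,,,,,@
,,,@,,
,,@@,,
,@@@,,
,,,,,,
@,,,,,
[13] ,@,,,@
@,@,@,
,,@@@,
,@,,@,
,@,@,,
,@@,,,
@@,,,,
[14] ,,@,,@
@,@,@,
,,@,@,
,@,,@,
@@,@,,
,,,,,,
,,,,,,
[15] ,@,@,@
,,@,@,
,,@,@,
@@,,@@
@@@,,,
,,,,,,
,,,,,,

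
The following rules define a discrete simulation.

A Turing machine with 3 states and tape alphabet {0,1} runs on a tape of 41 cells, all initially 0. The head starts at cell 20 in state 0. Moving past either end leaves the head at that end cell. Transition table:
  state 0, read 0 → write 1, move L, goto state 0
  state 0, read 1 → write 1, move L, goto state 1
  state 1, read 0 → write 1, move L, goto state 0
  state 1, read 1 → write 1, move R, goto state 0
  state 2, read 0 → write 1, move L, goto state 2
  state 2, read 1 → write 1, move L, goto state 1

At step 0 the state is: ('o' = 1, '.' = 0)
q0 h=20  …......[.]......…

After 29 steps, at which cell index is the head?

t=0: q0 h=20  …......[.]......…
t=1: q0 h=19  …......[.]o.....…
t=2: q0 h=18  …......[.]oo....…
t=3: q0 h=17  …......[.]ooo...…
t=4: q0 h=16  …......[.]oooo..…
t=5: q0 h=15  …......[.]ooooo.…
t=6: q0 h=14  …......[.]oooooo…
t=7: q0 h=13  …......[.]oooooo…
t=8: q0 h=12  …......[.]oooooo…
t=9: q0 h=11  …......[.]oooooo…
t=10: q0 h=10  …......[.]oooooo…
t=11: q0 h= 9  …......[.]oooooo…
t=12: q0 h= 8  …......[.]oooooo…
t=13: q0 h= 7  …......[.]oooooo…
t=14: q0 h= 6  |......[.]oooooo…
t=15: q0 h= 5  |.....[.]oooooo…
t=16: q0 h= 4  |....[.]oooooo…
t=17: q0 h= 3  |...[.]oooooo…
t=18: q0 h= 2  |..[.]oooooo…
t=19: q0 h= 1  |.[.]oooooo…
t=20: q0 h= 0  |[.]oooooo…
t=21: q0 h= 0  |[o]oooooo…
t=22: q1 h= 0  |[o]oooooo…
t=23: q0 h= 1  |o[o]oooooo…
t=24: q1 h= 0  |[o]oooooo…
t=25: q0 h= 1  |o[o]oooooo…
t=26: q1 h= 0  |[o]oooooo…
t=27: q0 h= 1  |o[o]oooooo…
t=28: q1 h= 0  |[o]oooooo…
t=29: q0 h= 1  |o[o]oooooo…

1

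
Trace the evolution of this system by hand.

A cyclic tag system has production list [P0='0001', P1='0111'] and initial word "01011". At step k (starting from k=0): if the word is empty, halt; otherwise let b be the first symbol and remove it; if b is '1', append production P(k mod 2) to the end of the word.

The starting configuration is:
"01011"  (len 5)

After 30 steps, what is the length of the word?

0) "01011"  (len 5)
1) "1011"  (len 4)
2) "0110111"  (len 7)
3) "110111"  (len 6)
4) "101110111"  (len 9)
5) "011101110001"  (len 12)
6) "11101110001"  (len 11)
7) "11011100010001"  (len 14)
8) "10111000100010111"  (len 17)
9) "01110001000101110001"  (len 20)
10) "1110001000101110001"  (len 19)
11) "1100010001011100010001"  (len 22)
12) "1000100010111000100010111"  (len 25)
13) "0001000101110001000101110001"  (len 28)
14) "001000101110001000101110001"  (len 27)
15) "01000101110001000101110001"  (len 26)
16) "1000101110001000101110001"  (len 25)
17) "0001011100010001011100010001"  (len 28)
18) "001011100010001011100010001"  (len 27)
19) "01011100010001011100010001"  (len 26)
20) "1011100010001011100010001"  (len 25)
21) "0111000100010111000100010001"  (len 28)
22) "111000100010111000100010001"  (len 27)
23) "110001000101110001000100010001"  (len 30)
24) "100010001011100010001000100010111"  (len 33)
25) "000100010111000100010001000101110001"  (len 36)
26) "00100010111000100010001000101110001"  (len 35)
27) "0100010111000100010001000101110001"  (len 34)
28) "100010111000100010001000101110001"  (len 33)
29) "000101110001000100010001011100010001"  (len 36)
30) "00101110001000100010001011100010001"  (len 35)

35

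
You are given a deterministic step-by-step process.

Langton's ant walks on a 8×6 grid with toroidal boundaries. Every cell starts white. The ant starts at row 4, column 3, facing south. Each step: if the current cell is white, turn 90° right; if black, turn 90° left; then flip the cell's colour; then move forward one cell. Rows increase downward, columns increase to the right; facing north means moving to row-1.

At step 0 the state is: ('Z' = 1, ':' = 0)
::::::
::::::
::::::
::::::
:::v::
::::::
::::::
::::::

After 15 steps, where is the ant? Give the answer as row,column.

3,3

gen 0: ::::::
::::::
::::::
::::::
:::v::
::::::
::::::
::::::
gen 1: ::::::
::::::
::::::
::::::
::<Z::
::::::
::::::
::::::
gen 2: ::::::
::::::
::::::
::^:::
::ZZ::
::::::
::::::
::::::
gen 3: ::::::
::::::
::::::
::Z>::
::ZZ::
::::::
::::::
::::::
gen 4: ::::::
::::::
::::::
::ZZ::
::Zv::
::::::
::::::
::::::
gen 5: ::::::
::::::
::::::
::ZZ::
::Z:>:
::::::
::::::
::::::
gen 6: ::::::
::::::
::::::
::ZZ::
::Z:Z:
::::v:
::::::
::::::
gen 7: ::::::
::::::
::::::
::ZZ::
::Z:Z:
:::<Z:
::::::
::::::
gen 8: ::::::
::::::
::::::
::ZZ::
::Z^Z:
:::ZZ:
::::::
::::::
gen 9: ::::::
::::::
::::::
::ZZ::
::ZZ>:
:::ZZ:
::::::
::::::
gen 10: ::::::
::::::
::::::
::ZZ^:
::ZZ::
:::ZZ:
::::::
::::::
gen 11: ::::::
::::::
::::::
::ZZZ>
::ZZ::
:::ZZ:
::::::
::::::
gen 12: ::::::
::::::
::::::
::ZZZZ
::ZZ:v
:::ZZ:
::::::
::::::
gen 13: ::::::
::::::
::::::
::ZZZZ
::ZZ<Z
:::ZZ:
::::::
::::::
gen 14: ::::::
::::::
::::::
::ZZ^Z
::ZZZZ
:::ZZ:
::::::
::::::
gen 15: ::::::
::::::
::::::
::Z<:Z
::ZZZZ
:::ZZ:
::::::
::::::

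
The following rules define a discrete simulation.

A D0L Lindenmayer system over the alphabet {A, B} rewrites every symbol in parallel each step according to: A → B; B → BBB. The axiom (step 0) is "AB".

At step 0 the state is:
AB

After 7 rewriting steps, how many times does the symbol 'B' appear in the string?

2916

[0] AB
[1] BBBB
[2] BBBBBBBBBBBB
[3] BBBBBBBBBBBBBBBBBBBBBBBBBBBBBBBBBBBB
[4] BBBBBBBBBBBBBBBBBBBBBBBBBBBBBBBBBBBBBBBBBBBBBBBBBBBBBBBBBBBBBBBBBBBBBBBBBBBBBBBBBBBBBBBBBBBBBBBBBBBBBBBBBBBB
[5] BBBBBBBBBBBBBBBBBBBBBBBBBBBBBBBBBBBBBBBBBBBBBBBBBBBBBBBBBB…BBBBBBBBBBBBBBBBBBBBBBBBBBBBBBBBBBBBBBBBBBBBBBBBBBBBBBBBBB  (len 324)
[6] BBBBBBBBBBBBBBBBBBBBBBBBBBBBBBBBBBBBBBBBBBBBBBBBBBBBBBBBBB…BBBBBBBBBBBBBBBBBBBBBBBBBBBBBBBBBBBBBBBBBBBBBBBBBBBBBBBBBB  (len 972)
[7] BBBBBBBBBBBBBBBBBBBBBBBBBBBBBBBBBBBBBBBBBBBBBBBBBBBBBBBBBB…BBBBBBBBBBBBBBBBBBBBBBBBBBBBBBBBBBBBBBBBBBBBBBBBBBBBBBBBBB  (len 2916)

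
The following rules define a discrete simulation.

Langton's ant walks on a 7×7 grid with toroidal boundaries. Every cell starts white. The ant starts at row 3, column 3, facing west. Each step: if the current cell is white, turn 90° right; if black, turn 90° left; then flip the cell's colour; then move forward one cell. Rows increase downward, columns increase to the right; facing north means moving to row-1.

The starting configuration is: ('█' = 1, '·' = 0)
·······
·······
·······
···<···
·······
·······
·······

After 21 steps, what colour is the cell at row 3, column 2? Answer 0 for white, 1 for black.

t=0: ·······
·······
·······
···<···
·······
·······
·······
t=1: ·······
·······
···^···
···█···
·······
·······
·······
t=2: ·······
·······
···█>··
···█···
·······
·······
·······
t=3: ·······
·······
···██··
···█v··
·······
·······
·······
t=4: ·······
·······
···██··
···<█··
·······
·······
·······
t=5: ·······
·······
···██··
····█··
···v···
·······
·······
t=6: ·······
·······
···██··
····█··
··<█···
·······
·······
t=7: ·······
·······
···██··
··^·█··
··██···
·······
·······
t=8: ·······
·······
···██··
··█>█··
··██···
·······
·······
t=9: ·······
·······
···██··
··███··
··█v···
·······
·······
t=10: ·······
·······
···██··
··███··
··█·>··
·······
·······
t=11: ·······
·······
···██··
··███··
··█·█··
····v··
·······
t=12: ·······
·······
···██··
··███··
··█·█··
···<█··
·······
t=13: ·······
·······
···██··
··███··
··█^█··
···██··
·······
t=14: ·······
·······
···██··
··███··
··██>··
···██··
·······
t=15: ·······
·······
···██··
··██^··
··██···
···██··
·······
t=16: ·······
·······
···██··
··█<···
··██···
···██··
·······
t=17: ·······
·······
···██··
··█····
··█v···
···██··
·······
t=18: ·······
·······
···██··
··█····
··█·>··
···██··
·······
t=19: ·······
·······
···██··
··█····
··█·█··
···█v··
·······
t=20: ·······
·······
···██··
··█····
··█·█··
···█·>·
·······
t=21: ·······
·······
···██··
··█····
··█·█··
···█·█·
·····v·

1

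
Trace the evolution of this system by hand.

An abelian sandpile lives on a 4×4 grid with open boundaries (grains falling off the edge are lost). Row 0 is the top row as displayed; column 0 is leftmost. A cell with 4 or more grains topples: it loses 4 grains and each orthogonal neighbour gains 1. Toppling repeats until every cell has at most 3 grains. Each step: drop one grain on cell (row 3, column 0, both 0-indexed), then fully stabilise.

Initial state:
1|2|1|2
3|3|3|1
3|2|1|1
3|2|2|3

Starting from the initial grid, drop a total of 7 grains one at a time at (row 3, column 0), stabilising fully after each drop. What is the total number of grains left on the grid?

0) 1|2|1|2
3|3|3|1
3|2|1|1
3|2|2|3
1) 2|3|2|2
1|2|0|2
2|1|3|1
2|0|3|3
2) 2|3|2|2
1|2|0|2
2|1|3|1
3|0|3|3
3) 2|3|2|2
1|2|0|2
3|1|3|1
0|1|3|3
4) 2|3|2|2
1|2|0|2
3|1|3|1
1|1|3|3
5) 2|3|2|2
1|2|0|2
3|1|3|1
2|1|3|3
6) 2|3|2|2
1|2|0|2
3|1|3|1
3|1|3|3
7) 2|3|2|2
2|2|0|2
0|2|3|1
1|2|3|3

30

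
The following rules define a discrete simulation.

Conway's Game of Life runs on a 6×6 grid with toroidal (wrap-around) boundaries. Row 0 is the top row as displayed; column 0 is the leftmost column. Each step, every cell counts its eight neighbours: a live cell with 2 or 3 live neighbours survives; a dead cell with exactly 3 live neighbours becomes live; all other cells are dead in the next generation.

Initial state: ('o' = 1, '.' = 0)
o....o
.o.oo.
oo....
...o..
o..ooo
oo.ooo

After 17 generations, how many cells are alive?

16

t=0: o....o
.o.oo.
oo....
...o..
o..ooo
oo.ooo
t=1: ......
.oo.o.
oo.oo.
.ooo..
.o....
.ooo..
t=2: ......
ooo.oo
o...oo
...oo.
o.....
.oo...
t=3: ...o.o
.o.oo.
..o...
o..oo.
.ooo..
.o....
t=4: o..o..
...oo.
.oo..o
....o.
oo.oo.
oo.oo.
t=5: oo....
oo.ooo
..o..o
....o.
oo....
......
t=6: .oo.o.
...oo.
.oo...
oo...o
......
......
t=7: ..o.o.
....o.
.ooooo
ooo...
o.....
......
t=8: ...o..
.o....
....oo
....o.
o.....
......
t=9: ......
....o.
....oo
....o.
......
......
t=10: ......
....oo
...ooo
....oo
......
......
t=11: ......
...o.o
o..o..
...o.o
......
......
t=12: ......
....o.
o.oo.o
....o.
......
......
t=13: ......
...ooo
...o.o
...ooo
......
......
t=14: ....o.
...o.o
o.o...
...o.o
....o.
......
t=15: ....o.
...ooo
o.oo.o
...ooo
....o.
......
t=16: ...ooo
o.o...
o.o...
o.o...
...ooo
......
t=17: ...ooo
o.o.o.
o.oo.o
o.o.o.
...ooo
......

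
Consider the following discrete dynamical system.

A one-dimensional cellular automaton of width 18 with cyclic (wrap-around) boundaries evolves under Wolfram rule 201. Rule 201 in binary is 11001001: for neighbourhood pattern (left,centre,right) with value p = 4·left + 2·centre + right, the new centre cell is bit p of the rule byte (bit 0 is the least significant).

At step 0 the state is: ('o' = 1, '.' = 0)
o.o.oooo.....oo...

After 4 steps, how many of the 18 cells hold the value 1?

12

0) o.o.oooo.....oo...
1) ....oooo.ooo.oo.o.
2) ooo.oooo.ooo.oo...
3) ooo.oooo.ooo.oo.o.
4) ooo.oooo.ooo.oo...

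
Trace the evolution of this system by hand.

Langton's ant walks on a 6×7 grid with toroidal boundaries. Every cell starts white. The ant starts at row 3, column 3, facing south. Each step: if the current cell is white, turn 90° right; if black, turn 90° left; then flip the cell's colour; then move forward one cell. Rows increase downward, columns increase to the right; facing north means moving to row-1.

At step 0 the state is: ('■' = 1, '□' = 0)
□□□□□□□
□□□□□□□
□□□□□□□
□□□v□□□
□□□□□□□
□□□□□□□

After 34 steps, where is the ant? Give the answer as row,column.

k=0  □□□□□□□
□□□□□□□
□□□□□□□
□□□v□□□
□□□□□□□
□□□□□□□
k=1  □□□□□□□
□□□□□□□
□□□□□□□
□□<■□□□
□□□□□□□
□□□□□□□
k=2  □□□□□□□
□□□□□□□
□□^□□□□
□□■■□□□
□□□□□□□
□□□□□□□
k=3  □□□□□□□
□□□□□□□
□□■>□□□
□□■■□□□
□□□□□□□
□□□□□□□
k=4  □□□□□□□
□□□□□□□
□□■■□□□
□□■v□□□
□□□□□□□
□□□□□□□
k=5  □□□□□□□
□□□□□□□
□□■■□□□
□□■□>□□
□□□□□□□
□□□□□□□
k=6  □□□□□□□
□□□□□□□
□□■■□□□
□□■□■□□
□□□□v□□
□□□□□□□
k=7  □□□□□□□
□□□□□□□
□□■■□□□
□□■□■□□
□□□<■□□
□□□□□□□
k=8  □□□□□□□
□□□□□□□
□□■■□□□
□□■^■□□
□□□■■□□
□□□□□□□
k=9  □□□□□□□
□□□□□□□
□□■■□□□
□□■■>□□
□□□■■□□
□□□□□□□
k=10  □□□□□□□
□□□□□□□
□□■■^□□
□□■■□□□
□□□■■□□
□□□□□□□
k=11  □□□□□□□
□□□□□□□
□□■■■>□
□□■■□□□
□□□■■□□
□□□□□□□
k=12  □□□□□□□
□□□□□□□
□□■■■■□
□□■■□v□
□□□■■□□
□□□□□□□
k=13  □□□□□□□
□□□□□□□
□□■■■■□
□□■■<■□
□□□■■□□
□□□□□□□
k=14  □□□□□□□
□□□□□□□
□□■■^■□
□□■■■■□
□□□■■□□
□□□□□□□
k=15  □□□□□□□
□□□□□□□
□□■<□■□
□□■■■■□
□□□■■□□
□□□□□□□
k=16  □□□□□□□
□□□□□□□
□□■□□■□
□□■v■■□
□□□■■□□
□□□□□□□
k=17  □□□□□□□
□□□□□□□
□□■□□■□
□□■□>■□
□□□■■□□
□□□□□□□
k=18  □□□□□□□
□□□□□□□
□□■□^■□
□□■□□■□
□□□■■□□
□□□□□□□
k=19  □□□□□□□
□□□□□□□
□□■□■>□
□□■□□■□
□□□■■□□
□□□□□□□
k=20  □□□□□□□
□□□□□^□
□□■□■□□
□□■□□■□
□□□■■□□
□□□□□□□
k=21  □□□□□□□
□□□□□■>
□□■□■□□
□□■□□■□
□□□■■□□
□□□□□□□
k=22  □□□□□□□
□□□□□■■
□□■□■□v
□□■□□■□
□□□■■□□
□□□□□□□
k=23  □□□□□□□
□□□□□■■
□□■□■<■
□□■□□■□
□□□■■□□
□□□□□□□
k=24  □□□□□□□
□□□□□^■
□□■□■■■
□□■□□■□
□□□■■□□
□□□□□□□
k=25  □□□□□□□
□□□□<□■
□□■□■■■
□□■□□■□
□□□■■□□
□□□□□□□
k=26  □□□□^□□
□□□□■□■
□□■□■■■
□□■□□■□
□□□■■□□
□□□□□□□
k=27  □□□□■>□
□□□□■□■
□□■□■■■
□□■□□■□
□□□■■□□
□□□□□□□
k=28  □□□□■■□
□□□□■v■
□□■□■■■
□□■□□■□
□□□■■□□
□□□□□□□
k=29  □□□□■■□
□□□□<■■
□□■□■■■
□□■□□■□
□□□■■□□
□□□□□□□
k=30  □□□□■■□
□□□□□■■
□□■□v■■
□□■□□■□
□□□■■□□
□□□□□□□
k=31  □□□□■■□
□□□□□■■
□□■□□>■
□□■□□■□
□□□■■□□
□□□□□□□
k=32  □□□□■■□
□□□□□^■
□□■□□□■
□□■□□■□
□□□■■□□
□□□□□□□
k=33  □□□□■■□
□□□□<□■
□□■□□□■
□□■□□■□
□□□■■□□
□□□□□□□
k=34  □□□□^■□
□□□□■□■
□□■□□□■
□□■□□■□
□□□■■□□
□□□□□□□

0,4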